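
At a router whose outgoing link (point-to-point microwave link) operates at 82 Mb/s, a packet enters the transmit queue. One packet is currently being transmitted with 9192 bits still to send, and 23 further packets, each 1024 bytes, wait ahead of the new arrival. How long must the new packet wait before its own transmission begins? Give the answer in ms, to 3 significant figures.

Each queued packet: L/R = 8192/82000000 = 0.0999024 ms.
23 queued → 2.29776 ms.
Plus remaining 9192 bits of current packet: 0.112098 ms.
Queuing delay = 2.41 ms.

2.41 ms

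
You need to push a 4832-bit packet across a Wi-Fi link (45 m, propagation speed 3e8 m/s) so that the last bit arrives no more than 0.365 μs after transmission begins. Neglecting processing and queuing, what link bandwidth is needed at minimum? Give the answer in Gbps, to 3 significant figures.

22.5 Gbps

Propagation delay = 45 / 300000000 = 0.15 μs.
Transmission budget = 0.365 − 0.15 = 0.215 μs.
R ≥ L / t_tx = 4832 bits / 2.15e-07 s = 22.5 Gbps.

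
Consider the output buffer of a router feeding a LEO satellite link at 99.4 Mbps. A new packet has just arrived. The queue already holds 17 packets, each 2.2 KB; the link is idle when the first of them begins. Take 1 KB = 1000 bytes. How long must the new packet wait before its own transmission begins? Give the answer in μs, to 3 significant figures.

3010 μs

Each queued packet: L/R = 17600/99400000 = 177.062 μs.
17 queued → 3010.06 μs.
Queuing delay = 3010 μs.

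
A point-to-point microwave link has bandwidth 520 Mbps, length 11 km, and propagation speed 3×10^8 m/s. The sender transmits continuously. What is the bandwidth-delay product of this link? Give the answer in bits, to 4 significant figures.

19070 bits

Propagation delay = 11000 / 300000000 = 3.66667e-05 s.
BDP = R × t_prop = 520000000 × 3.66667e-05 = 19066.7 bits.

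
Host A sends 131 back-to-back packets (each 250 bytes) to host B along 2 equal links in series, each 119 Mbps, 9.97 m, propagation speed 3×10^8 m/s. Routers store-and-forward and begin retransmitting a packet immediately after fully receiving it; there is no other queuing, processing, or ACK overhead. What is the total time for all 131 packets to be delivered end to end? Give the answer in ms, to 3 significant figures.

2.22 ms

Per-hop transmission t_tx = L/R = 2000/119000000 = 0.0168067 ms.
Per-hop propagation t_prop = 9.97/300000000 = 3.32333e-05 ms.
Pipeline fill: first packet needs 2·t_tx to clear all hops; remaining 130 packets each add one t_tx.
Total = (2+131-1)·t_tx + 2·t_prop = 132·0.0168067 + 2·3.32333e-05 = 2.22 ms.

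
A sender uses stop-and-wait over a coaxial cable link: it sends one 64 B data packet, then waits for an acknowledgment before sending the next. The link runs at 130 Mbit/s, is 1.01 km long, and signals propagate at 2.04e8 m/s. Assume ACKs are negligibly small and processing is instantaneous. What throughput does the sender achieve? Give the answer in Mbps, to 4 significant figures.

36.99 Mbps

t_tx = L/R = 512/130000000 = 3.93846e-06 s.
t_prop = 1010/204000000 = 4.95098e-06 s; RTT = 9.90196e-06 s.
Cycle = t_tx + RTT = 1.38404e-05 s.
Throughput = L / cycle = 512 / 1.38404e-05 = 36.99 Mbps.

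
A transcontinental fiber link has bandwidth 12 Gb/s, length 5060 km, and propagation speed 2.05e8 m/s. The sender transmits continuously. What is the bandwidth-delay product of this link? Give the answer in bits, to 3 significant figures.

296000000 bits

Propagation delay = 5060000 / 2.05e+08 = 0.0246829 s.
BDP = R × t_prop = 12000000000 × 0.0246829 = 296195000 bits.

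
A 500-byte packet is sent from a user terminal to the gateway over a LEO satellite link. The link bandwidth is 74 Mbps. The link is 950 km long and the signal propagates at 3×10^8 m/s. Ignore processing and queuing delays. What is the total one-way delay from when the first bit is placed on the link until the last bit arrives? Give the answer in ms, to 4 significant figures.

3.221 ms

L = 500 × 8 = 4000 bits.
Transmission delay = L/R = 4000 / 74000000 = 0.0540541 ms.
Propagation delay = d/s = 950000 m / 300000000 m/s = 3.16667 ms.
Total = 3.221 ms.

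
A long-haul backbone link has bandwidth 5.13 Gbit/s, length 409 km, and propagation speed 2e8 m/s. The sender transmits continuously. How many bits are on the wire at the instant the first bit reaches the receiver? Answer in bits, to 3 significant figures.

10500000 bits

Propagation delay = 409000 / 200000000 = 0.002045 s.
BDP = R × t_prop = 5130000000 × 0.002045 = 10490900 bits.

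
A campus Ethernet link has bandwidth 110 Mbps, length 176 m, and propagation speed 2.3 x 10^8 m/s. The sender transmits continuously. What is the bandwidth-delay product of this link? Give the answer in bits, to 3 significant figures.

84.2 bits

Propagation delay = 176 / 2.3e+08 = 7.65217e-07 s.
BDP = R × t_prop = 110000000 × 7.65217e-07 = 84.1739 bits.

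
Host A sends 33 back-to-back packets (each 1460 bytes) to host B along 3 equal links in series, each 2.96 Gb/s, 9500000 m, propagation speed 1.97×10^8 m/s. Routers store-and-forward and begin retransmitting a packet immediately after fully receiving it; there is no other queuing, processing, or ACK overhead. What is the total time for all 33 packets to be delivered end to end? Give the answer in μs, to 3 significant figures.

Per-hop transmission t_tx = L/R = 11680/2960000000 = 3.94595 μs.
Per-hop propagation t_prop = 9500000/197000000 = 48223.4 μs.
Pipeline fill: first packet needs 3·t_tx to clear all hops; remaining 32 packets each add one t_tx.
Total = (3+33-1)·t_tx + 3·t_prop = 35·3.94595 + 3·48223.4 = 145000 μs.

145000 μs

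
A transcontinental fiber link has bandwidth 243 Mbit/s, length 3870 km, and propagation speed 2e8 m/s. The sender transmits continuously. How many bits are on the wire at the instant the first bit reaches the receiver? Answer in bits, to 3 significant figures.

4700000 bits

Propagation delay = 3870000 / 200000000 = 0.01935 s.
BDP = R × t_prop = 243000000 × 0.01935 = 4702050 bits.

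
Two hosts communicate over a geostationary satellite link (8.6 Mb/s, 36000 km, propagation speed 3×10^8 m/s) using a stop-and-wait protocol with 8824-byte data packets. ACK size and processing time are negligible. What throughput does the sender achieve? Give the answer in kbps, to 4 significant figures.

t_tx = L/R = 70592/8600000 = 0.00820837 s.
t_prop = 36000000/300000000 = 0.12 s; RTT = 0.24 s.
Cycle = t_tx + RTT = 0.248208 s.
Throughput = L / cycle = 70592 / 0.248208 = 284.4 kbps.

284.4 kbps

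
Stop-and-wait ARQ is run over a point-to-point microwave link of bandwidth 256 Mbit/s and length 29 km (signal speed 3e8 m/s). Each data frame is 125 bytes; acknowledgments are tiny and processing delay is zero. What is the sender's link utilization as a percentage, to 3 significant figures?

t_tx = L/R = 1000/256000000 = 3.90625e-06 s.
t_prop = 29000/300000000 = 9.66667e-05 s; RTT = 0.000193333 s.
Cycle = t_tx + RTT = 0.00019724 s.
Utilization = t_tx / cycle = 3.90625e-06/0.00019724 = 1.98 %.

1.98 %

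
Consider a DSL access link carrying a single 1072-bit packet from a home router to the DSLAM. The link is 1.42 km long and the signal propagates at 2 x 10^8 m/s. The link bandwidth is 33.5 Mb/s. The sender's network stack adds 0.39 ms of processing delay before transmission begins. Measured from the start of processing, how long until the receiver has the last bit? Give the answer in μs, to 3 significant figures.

Transmission delay = L/R = 1072 / 33500000 = 32 μs.
Propagation delay = d/s = 1420 m / 200000000 m/s = 7.1 μs.
Plus processing delay 0.39 ms = 390 μs.
Total = 429 μs.

429 μs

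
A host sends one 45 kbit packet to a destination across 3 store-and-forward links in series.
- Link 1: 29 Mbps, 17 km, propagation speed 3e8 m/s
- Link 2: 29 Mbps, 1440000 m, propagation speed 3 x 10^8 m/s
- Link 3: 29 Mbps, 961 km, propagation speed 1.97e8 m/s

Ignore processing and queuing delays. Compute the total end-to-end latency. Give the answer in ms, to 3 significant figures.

L = 45000 bits.
Transmission delay per hop = L/R = 45000/29000000 = 1.55172 ms; 3 hops → 4.65517 ms.
Propagation delays (d/s per hop): 0.0566667, 4.8, 4.87817 ms; sum = 9.73484 ms.
End-to-end = 14.4 ms.

14.4 ms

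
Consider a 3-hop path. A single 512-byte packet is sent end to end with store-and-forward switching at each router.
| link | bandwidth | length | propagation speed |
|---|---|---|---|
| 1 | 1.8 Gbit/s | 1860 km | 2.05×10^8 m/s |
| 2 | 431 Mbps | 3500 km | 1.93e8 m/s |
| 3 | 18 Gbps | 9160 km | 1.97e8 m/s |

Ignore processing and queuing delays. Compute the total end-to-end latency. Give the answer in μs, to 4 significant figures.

L = 512 × 8 = 4096 bits.
Transmission delays (L/R per hop): 2.27556, 9.50348, 0.227556 μs; sum = 12.0066 μs.
Propagation delays (d/s per hop): 9073.17, 18134.7, 46497.5 μs; sum = 73705.3 μs.
End-to-end = 73720 μs.

73720 μs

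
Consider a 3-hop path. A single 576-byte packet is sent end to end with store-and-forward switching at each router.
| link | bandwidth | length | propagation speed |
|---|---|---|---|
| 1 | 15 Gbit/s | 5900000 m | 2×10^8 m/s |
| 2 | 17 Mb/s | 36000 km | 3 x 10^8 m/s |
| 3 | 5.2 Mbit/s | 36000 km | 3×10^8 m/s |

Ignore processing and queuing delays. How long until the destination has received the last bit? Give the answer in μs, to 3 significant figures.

L = 576 × 8 = 4608 bits.
Transmission delays (L/R per hop): 0.3072, 271.059, 886.154 μs; sum = 1157.52 μs.
Propagation delays (d/s per hop): 29500, 120000, 120000 μs; sum = 269500 μs.
End-to-end = 271000 μs.

271000 μs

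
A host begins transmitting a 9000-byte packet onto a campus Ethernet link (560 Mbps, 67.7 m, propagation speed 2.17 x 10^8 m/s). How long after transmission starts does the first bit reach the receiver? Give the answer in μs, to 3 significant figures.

First bit experiences only propagation delay: d/s = 67.7/217000000 = 0.312 μs.

0.312 μs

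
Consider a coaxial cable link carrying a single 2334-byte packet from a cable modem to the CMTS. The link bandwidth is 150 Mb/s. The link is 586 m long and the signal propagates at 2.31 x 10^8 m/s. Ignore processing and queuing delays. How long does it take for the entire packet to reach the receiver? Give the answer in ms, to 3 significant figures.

0.127 ms

L = 2334 × 8 = 18672 bits.
Transmission delay = L/R = 18672 / 150000000 = 0.12448 ms.
Propagation delay = d/s = 586 m / 231000000 m/s = 0.0025368 ms.
Total = 0.127 ms.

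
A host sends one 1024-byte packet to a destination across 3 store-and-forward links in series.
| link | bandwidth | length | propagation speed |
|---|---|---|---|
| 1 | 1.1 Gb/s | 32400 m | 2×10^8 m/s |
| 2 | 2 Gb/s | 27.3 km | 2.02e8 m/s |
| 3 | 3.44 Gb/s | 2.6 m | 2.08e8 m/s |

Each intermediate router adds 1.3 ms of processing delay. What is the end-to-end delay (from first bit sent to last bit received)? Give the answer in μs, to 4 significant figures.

2911 μs

L = 1024 × 8 = 8192 bits.
Transmission delays (L/R per hop): 7.44727, 4.096, 2.3814 μs; sum = 13.9247 μs.
Propagation delays (d/s per hop): 162, 135.149, 0.0125 μs; sum = 297.161 μs.
Processing at 2 router(s): 2 × 1.3 ms = 2600 μs.
End-to-end = 2911 μs.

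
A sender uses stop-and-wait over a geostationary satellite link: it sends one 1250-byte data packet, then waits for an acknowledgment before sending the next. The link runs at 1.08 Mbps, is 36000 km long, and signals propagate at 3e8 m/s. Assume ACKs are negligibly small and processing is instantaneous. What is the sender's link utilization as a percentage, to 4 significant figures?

t_tx = L/R = 10000/1080000 = 0.00925926 s.
t_prop = 36000000/300000000 = 0.12 s; RTT = 0.24 s.
Cycle = t_tx + RTT = 0.249259 s.
Utilization = t_tx / cycle = 0.00925926/0.249259 = 3.715 %.

3.715 %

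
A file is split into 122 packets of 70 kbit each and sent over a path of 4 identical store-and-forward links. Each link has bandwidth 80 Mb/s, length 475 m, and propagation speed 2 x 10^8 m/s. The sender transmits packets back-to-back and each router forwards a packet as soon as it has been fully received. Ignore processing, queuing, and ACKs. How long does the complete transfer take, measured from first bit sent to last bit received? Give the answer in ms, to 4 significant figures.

Per-hop transmission t_tx = L/R = 70000/80000000 = 0.875 ms.
Per-hop propagation t_prop = 475/200000000 = 0.002375 ms.
Pipeline fill: first packet needs 4·t_tx to clear all hops; remaining 121 packets each add one t_tx.
Total = (4+122-1)·t_tx + 4·t_prop = 125·0.875 + 4·0.002375 = 109.4 ms.

109.4 ms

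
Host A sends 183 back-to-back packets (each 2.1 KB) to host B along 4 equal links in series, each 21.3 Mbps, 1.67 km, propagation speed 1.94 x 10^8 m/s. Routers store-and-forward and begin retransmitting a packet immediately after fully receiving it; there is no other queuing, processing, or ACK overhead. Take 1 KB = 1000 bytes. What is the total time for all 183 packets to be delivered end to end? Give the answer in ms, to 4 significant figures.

Per-hop transmission t_tx = L/R = 16800/21300000 = 0.788732 ms.
Per-hop propagation t_prop = 1670/194000000 = 0.00860825 ms.
Pipeline fill: first packet needs 4·t_tx to clear all hops; remaining 182 packets each add one t_tx.
Total = (4+183-1)·t_tx + 4·t_prop = 186·0.788732 + 4·0.00860825 = 146.7 ms.

146.7 ms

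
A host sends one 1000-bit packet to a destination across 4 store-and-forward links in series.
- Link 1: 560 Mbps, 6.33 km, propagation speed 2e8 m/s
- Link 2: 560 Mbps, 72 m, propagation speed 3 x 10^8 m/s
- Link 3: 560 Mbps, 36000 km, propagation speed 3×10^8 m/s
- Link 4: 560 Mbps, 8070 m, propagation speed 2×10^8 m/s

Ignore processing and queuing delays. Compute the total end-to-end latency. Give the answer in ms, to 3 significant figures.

120 ms

Transmission delay per hop = L/R = 1000/560000000 = 0.00178571 ms; 4 hops → 0.00714286 ms.
Propagation delays (d/s per hop): 0.03165, 0.00024, 120, 0.04035 ms; sum = 120.072 ms.
End-to-end = 120 ms.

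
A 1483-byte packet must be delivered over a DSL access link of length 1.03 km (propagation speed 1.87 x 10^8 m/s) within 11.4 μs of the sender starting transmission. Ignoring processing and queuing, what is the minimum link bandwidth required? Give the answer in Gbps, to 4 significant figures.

L = 11864 bits.
Propagation delay = 1030 / 187000000 = 5.50802 μs.
Transmission budget = 11.4 − 5.50802 = 5.89198 μs.
R ≥ L / t_tx = 11864 bits / 5.89198e-06 s = 2.014 Gbps.

2.014 Gbps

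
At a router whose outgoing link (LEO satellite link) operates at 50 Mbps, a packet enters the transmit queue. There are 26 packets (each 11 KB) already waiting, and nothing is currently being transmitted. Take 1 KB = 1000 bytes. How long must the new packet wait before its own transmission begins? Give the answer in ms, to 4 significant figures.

Each queued packet: L/R = 88000/50000000 = 1.76 ms.
26 queued → 45.76 ms.
Queuing delay = 45.76 ms.

45.76 ms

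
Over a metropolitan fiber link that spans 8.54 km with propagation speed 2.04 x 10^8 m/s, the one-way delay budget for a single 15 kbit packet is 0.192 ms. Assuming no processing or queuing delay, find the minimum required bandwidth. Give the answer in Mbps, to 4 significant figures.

Propagation delay = 8540 / 204000000 = 0.0418627 ms.
Transmission budget = 0.192 − 0.0418627 = 0.150137 ms.
R ≥ L / t_tx = 15000 bits / 0.000150137 s = 99.91 Mbps.

99.91 Mbps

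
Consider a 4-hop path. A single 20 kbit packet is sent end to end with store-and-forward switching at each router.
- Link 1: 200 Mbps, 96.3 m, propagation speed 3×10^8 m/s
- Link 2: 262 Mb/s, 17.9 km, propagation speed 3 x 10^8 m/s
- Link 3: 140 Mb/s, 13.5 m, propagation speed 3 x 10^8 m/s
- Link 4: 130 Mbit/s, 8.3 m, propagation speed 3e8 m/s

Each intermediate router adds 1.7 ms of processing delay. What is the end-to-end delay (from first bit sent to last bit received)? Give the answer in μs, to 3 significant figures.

L = 20000 bits.
Transmission delays (L/R per hop): 100, 76.3359, 142.857, 153.846 μs; sum = 473.039 μs.
Propagation delays (d/s per hop): 0.321, 59.6667, 0.045, 0.0276667 μs; sum = 60.0603 μs.
Processing at 3 router(s): 3 × 1.7 ms = 5100 μs.
End-to-end = 5630 μs.

5630 μs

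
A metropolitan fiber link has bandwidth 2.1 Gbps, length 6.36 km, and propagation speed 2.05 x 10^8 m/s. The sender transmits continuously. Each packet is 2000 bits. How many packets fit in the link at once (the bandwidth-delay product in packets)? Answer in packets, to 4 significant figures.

Propagation delay = 6360 / 2.05e+08 = 3.10244e-05 s.
BDP = R × t_prop = 2100000000 × 3.10244e-05 = 65151.2 bits.
In packets of 2000 bits: 32.58 packets.

32.58 packets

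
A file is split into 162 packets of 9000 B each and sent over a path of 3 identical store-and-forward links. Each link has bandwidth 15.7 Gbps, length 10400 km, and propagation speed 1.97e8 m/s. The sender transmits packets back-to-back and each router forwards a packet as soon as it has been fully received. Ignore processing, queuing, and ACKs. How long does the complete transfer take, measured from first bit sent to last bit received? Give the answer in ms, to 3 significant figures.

Per-hop transmission t_tx = L/R = 72000/15700000000 = 0.00458599 ms.
Per-hop propagation t_prop = 10400000/197000000 = 52.7919 ms.
Pipeline fill: first packet needs 3·t_tx to clear all hops; remaining 161 packets each add one t_tx.
Total = (3+162-1)·t_tx + 3·t_prop = 164·0.00458599 + 3·52.7919 = 159 ms.

159 ms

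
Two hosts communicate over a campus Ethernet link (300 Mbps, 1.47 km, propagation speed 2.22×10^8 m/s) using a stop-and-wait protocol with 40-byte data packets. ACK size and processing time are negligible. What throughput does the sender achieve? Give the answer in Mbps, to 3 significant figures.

t_tx = L/R = 320/300000000 = 1.06667e-06 s.
t_prop = 1470/2.22e+08 = 6.62162e-06 s; RTT = 1.32432e-05 s.
Cycle = t_tx + RTT = 1.43099e-05 s.
Throughput = L / cycle = 320 / 1.43099e-05 = 22.4 Mbps.

22.4 Mbps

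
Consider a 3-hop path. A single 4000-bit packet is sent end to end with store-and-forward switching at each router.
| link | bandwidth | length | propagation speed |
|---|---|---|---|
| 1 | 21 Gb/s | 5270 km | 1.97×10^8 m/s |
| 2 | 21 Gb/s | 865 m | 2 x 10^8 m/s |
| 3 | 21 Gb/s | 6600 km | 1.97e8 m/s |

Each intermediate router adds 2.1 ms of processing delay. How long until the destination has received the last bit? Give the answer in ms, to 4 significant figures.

Transmission delay per hop = L/R = 4000/21000000000 = 0.000190476 ms; 3 hops → 0.000571429 ms.
Propagation delays (d/s per hop): 26.7513, 0.004325, 33.5025 ms; sum = 60.2581 ms.
Processing at 2 router(s): 2 × 2.1 ms = 4.2 ms.
End-to-end = 64.46 ms.

64.46 ms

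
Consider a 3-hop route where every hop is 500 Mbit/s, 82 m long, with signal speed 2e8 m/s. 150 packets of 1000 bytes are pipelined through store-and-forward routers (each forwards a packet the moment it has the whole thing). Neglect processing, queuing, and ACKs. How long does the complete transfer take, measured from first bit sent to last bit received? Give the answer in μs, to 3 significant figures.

2430 μs

Per-hop transmission t_tx = L/R = 8000/500000000 = 16 μs.
Per-hop propagation t_prop = 82/200000000 = 0.41 μs.
Pipeline fill: first packet needs 3·t_tx to clear all hops; remaining 149 packets each add one t_tx.
Total = (3+150-1)·t_tx + 3·t_prop = 152·16 + 3·0.41 = 2430 μs.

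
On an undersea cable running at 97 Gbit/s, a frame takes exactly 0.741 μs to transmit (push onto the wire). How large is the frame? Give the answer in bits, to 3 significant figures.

L = R × t_tx = 97000000000 b/s × 7.41e-07 s = 71877 bits.

71900 bits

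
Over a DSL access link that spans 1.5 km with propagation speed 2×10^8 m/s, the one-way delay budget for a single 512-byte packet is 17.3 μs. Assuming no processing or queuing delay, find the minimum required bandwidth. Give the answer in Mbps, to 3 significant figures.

L = 4096 bits.
Propagation delay = 1500 / 200000000 = 7.5 μs.
Transmission budget = 17.3 − 7.5 = 9.8 μs.
R ≥ L / t_tx = 4096 bits / 9.8e-06 s = 418 Mbps.

418 Mbps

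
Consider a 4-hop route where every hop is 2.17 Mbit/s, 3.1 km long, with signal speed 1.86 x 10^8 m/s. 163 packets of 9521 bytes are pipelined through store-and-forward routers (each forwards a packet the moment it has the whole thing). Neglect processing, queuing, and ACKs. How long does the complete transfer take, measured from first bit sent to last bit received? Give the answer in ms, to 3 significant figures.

Per-hop transmission t_tx = L/R = 76168/2170000 = 35.1005 ms.
Per-hop propagation t_prop = 3100/186000000 = 0.0166667 ms.
Pipeline fill: first packet needs 4·t_tx to clear all hops; remaining 162 packets each add one t_tx.
Total = (4+163-1)·t_tx + 4·t_prop = 166·35.1005 + 4·0.0166667 = 5830 ms.

5830 ms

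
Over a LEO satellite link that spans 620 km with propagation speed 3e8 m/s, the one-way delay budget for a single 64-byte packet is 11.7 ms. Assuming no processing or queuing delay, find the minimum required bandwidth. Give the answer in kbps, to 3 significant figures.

L = 512 bits.
Propagation delay = 620000 / 300000000 = 2.06667 ms.
Transmission budget = 11.7 − 2.06667 = 9.63333 ms.
R ≥ L / t_tx = 512 bits / 0.00963333 s = 53.1 kbps.

53.1 kbps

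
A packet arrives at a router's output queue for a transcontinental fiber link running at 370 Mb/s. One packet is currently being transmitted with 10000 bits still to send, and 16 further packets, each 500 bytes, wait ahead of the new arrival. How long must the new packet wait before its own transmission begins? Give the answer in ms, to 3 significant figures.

0.200 ms

Each queued packet: L/R = 4000/370000000 = 0.0108108 ms.
16 queued → 0.172973 ms.
Plus remaining 10000 bits of current packet: 0.027027 ms.
Queuing delay = 0.200 ms.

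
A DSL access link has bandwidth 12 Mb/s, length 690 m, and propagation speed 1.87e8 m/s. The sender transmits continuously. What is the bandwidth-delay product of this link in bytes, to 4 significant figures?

Propagation delay = 690 / 187000000 = 3.68984e-06 s.
BDP = R × t_prop = 12000000 × 3.68984e-06 = 44.2781 bits.
In bytes: 44.2781/8 = 5.535 bytes.

5.535 bytes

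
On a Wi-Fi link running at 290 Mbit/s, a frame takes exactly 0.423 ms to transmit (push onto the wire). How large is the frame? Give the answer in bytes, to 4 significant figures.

L = R × t_tx = 290000000 b/s × 0.000423 s = 122670 bits.
In bytes: 122670 / 8 = 15330 bytes.

15330 bytes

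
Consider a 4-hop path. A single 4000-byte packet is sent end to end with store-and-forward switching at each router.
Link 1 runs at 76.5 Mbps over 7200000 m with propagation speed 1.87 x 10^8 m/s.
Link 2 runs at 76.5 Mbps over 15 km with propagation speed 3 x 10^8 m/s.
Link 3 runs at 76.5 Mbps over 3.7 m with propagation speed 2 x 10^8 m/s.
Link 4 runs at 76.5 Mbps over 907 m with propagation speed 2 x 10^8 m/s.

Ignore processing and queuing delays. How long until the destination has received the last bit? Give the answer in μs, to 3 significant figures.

40200 μs

L = 4000 × 8 = 32000 bits.
Transmission delay per hop = L/R = 32000/76500000 = 418.301 μs; 4 hops → 1673.2 μs.
Propagation delays (d/s per hop): 38502.7, 50, 0.0185, 4.535 μs; sum = 38557.2 μs.
End-to-end = 40200 μs.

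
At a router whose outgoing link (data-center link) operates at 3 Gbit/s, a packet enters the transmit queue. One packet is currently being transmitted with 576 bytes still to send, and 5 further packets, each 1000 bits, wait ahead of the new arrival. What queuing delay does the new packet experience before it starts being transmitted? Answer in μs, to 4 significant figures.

3.203 μs

Each queued packet: L/R = 1000/3000000000 = 0.333333 μs.
5 queued → 1.66667 μs.
Plus remaining 4608 bits of current packet: 1.536 μs.
Queuing delay = 3.203 μs.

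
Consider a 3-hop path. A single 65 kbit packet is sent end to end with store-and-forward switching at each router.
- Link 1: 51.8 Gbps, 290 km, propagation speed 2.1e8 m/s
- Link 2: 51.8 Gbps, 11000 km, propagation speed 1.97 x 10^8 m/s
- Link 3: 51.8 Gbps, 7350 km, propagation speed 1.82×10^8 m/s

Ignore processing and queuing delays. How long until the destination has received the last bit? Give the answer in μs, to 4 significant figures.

L = 65000 bits.
Transmission delay per hop = L/R = 65000/51800000000 = 1.25483 μs; 3 hops → 3.76448 μs.
Propagation delays (d/s per hop): 1380.95, 55837.6, 40384.6 μs; sum = 97603.1 μs.
End-to-end = 97610 μs.

97610 μs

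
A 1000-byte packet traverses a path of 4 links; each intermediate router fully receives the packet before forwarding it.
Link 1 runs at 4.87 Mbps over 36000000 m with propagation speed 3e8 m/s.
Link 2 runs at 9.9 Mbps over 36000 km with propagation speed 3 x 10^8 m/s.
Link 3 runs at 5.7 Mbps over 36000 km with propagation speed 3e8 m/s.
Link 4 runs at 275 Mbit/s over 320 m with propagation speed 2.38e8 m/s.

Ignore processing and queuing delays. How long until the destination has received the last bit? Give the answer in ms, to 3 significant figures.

364 ms

L = 1000 × 8 = 8000 bits.
Transmission delays (L/R per hop): 1.64271, 0.808081, 1.40351, 0.0290909 ms; sum = 3.88339 ms.
Propagation delays (d/s per hop): 120, 120, 120, 0.00134454 ms; sum = 360.001 ms.
End-to-end = 364 ms.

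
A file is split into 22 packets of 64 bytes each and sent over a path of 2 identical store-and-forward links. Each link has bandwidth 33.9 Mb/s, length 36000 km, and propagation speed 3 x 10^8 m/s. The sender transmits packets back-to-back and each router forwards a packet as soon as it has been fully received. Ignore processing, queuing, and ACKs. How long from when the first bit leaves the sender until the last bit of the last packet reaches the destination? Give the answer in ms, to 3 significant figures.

240 ms

Per-hop transmission t_tx = L/R = 512/33900000 = 0.0151032 ms.
Per-hop propagation t_prop = 36000000/300000000 = 120 ms.
Pipeline fill: first packet needs 2·t_tx to clear all hops; remaining 21 packets each add one t_tx.
Total = (2+22-1)·t_tx + 2·t_prop = 23·0.0151032 + 2·120 = 240 ms.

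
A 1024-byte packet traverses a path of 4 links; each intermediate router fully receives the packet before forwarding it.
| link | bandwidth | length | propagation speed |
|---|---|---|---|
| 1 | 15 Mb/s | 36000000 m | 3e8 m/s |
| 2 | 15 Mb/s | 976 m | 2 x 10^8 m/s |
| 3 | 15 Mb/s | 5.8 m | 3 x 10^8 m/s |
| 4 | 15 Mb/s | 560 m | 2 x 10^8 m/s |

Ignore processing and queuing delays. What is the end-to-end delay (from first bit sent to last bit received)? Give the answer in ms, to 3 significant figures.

122 ms

L = 1024 × 8 = 8192 bits.
Transmission delay per hop = L/R = 8192/15000000 = 0.546133 ms; 4 hops → 2.18453 ms.
Propagation delays (d/s per hop): 120, 0.00488, 1.93333e-05, 0.0028 ms; sum = 120.008 ms.
End-to-end = 122 ms.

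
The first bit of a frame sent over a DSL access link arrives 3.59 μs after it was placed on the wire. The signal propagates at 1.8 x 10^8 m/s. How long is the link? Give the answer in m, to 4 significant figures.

d = s × t_prop = 180000000 × 3.59e-06 = 646.2 m.

646.2 m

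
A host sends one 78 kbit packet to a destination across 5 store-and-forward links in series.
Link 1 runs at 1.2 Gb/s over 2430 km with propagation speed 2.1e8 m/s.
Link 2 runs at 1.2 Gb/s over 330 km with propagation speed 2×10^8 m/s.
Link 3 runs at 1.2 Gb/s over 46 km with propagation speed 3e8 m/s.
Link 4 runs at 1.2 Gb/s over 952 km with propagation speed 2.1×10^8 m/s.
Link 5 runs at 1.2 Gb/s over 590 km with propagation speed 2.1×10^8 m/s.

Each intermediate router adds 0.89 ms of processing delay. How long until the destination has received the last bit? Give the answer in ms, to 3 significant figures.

24.6 ms

L = 78000 bits.
Transmission delay per hop = L/R = 78000/1200000000 = 0.065 ms; 5 hops → 0.325 ms.
Propagation delays (d/s per hop): 11.5714, 1.65, 0.153333, 4.53333, 2.80952 ms; sum = 20.7176 ms.
Processing at 4 router(s): 4 × 0.89 ms = 3.56 ms.
End-to-end = 24.6 ms.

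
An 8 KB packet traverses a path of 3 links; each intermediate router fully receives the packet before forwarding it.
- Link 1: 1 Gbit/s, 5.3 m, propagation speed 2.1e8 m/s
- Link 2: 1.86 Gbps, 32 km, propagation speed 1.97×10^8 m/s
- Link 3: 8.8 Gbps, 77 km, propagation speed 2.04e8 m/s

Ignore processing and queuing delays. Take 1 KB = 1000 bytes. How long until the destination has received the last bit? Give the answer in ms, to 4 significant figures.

L = 64000 bits.
Transmission delays (L/R per hop): 0.064, 0.0344086, 0.00727273 ms; sum = 0.105681 ms.
Propagation delays (d/s per hop): 2.52381e-05, 0.162437, 0.377451 ms; sum = 0.539913 ms.
End-to-end = 0.6456 ms.

0.6456 ms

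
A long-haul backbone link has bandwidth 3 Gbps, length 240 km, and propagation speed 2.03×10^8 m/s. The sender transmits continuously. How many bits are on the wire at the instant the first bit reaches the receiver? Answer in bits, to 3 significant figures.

3550000 bits

Propagation delay = 240000 / 2.03e+08 = 0.00118227 s.
BDP = R × t_prop = 3000000000 × 0.00118227 = 3546800 bits.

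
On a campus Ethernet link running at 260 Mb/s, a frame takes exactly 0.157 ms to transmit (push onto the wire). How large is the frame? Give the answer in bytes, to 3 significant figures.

L = R × t_tx = 260000000 b/s × 0.000157 s = 40820 bits.
In bytes: 40820 / 8 = 5100 bytes.

5100 bytes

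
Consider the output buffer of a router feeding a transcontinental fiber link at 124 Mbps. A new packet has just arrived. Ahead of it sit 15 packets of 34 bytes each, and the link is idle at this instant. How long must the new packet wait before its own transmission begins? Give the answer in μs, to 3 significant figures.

Each queued packet: L/R = 272/124000000 = 2.19355 μs.
15 queued → 32.9032 μs.
Queuing delay = 32.9 μs.

32.9 μs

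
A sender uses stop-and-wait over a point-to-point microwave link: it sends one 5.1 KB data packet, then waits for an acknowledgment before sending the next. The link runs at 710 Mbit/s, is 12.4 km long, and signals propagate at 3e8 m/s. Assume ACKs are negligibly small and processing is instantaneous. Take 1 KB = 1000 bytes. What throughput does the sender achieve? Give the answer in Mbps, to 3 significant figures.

291 Mbps

t_tx = L/R = 40800/710000000 = 5.74648e-05 s.
t_prop = 12400/300000000 = 4.13333e-05 s; RTT = 8.26667e-05 s.
Cycle = t_tx + RTT = 0.000140131 s.
Throughput = L / cycle = 40800 / 0.000140131 = 291 Mbps.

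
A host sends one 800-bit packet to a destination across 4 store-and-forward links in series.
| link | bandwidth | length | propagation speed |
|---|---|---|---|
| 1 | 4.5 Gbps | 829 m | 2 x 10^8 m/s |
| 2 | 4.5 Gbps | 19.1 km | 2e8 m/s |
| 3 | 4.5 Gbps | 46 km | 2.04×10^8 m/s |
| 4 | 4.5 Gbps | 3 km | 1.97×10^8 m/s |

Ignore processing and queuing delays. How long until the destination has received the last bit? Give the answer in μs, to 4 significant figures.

341.1 μs

Transmission delay per hop = L/R = 800/4500000000 = 0.177778 μs; 4 hops → 0.711111 μs.
Propagation delays (d/s per hop): 4.145, 95.5, 225.49, 15.2284 μs; sum = 340.364 μs.
End-to-end = 341.1 μs.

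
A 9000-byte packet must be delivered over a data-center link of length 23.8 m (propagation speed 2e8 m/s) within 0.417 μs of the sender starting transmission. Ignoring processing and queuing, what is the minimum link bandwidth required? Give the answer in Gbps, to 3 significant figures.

242 Gbps

L = 72000 bits.
Propagation delay = 23.8 / 200000000 = 0.119 μs.
Transmission budget = 0.417 − 0.119 = 0.298 μs.
R ≥ L / t_tx = 72000 bits / 2.98e-07 s = 242 Gbps.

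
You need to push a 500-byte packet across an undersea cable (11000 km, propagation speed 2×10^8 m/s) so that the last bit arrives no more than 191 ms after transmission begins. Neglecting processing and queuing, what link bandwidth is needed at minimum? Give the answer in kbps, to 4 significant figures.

29.41 kbps

L = 4000 bits.
Propagation delay = 11000000 / 200000000 = 55 ms.
Transmission budget = 191 − 55 = 136 ms.
R ≥ L / t_tx = 4000 bits / 0.136 s = 29.41 kbps.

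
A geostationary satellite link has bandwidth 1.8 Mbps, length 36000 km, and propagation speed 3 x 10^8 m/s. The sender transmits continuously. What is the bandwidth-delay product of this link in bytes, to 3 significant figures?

27000 bytes

Propagation delay = 36000000 / 300000000 = 0.12 s.
BDP = R × t_prop = 1800000 × 0.12 = 216000 bits.
In bytes: 216000/8 = 27000 bytes.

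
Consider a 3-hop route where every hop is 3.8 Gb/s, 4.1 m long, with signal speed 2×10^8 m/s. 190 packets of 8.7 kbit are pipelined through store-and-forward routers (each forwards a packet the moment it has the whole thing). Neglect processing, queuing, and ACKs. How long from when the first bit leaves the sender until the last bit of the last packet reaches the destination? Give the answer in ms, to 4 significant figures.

Per-hop transmission t_tx = L/R = 8700/3800000000 = 0.00228947 ms.
Per-hop propagation t_prop = 4.1/200000000 = 2.05e-05 ms.
Pipeline fill: first packet needs 3·t_tx to clear all hops; remaining 189 packets each add one t_tx.
Total = (3+190-1)·t_tx + 3·t_prop = 192·0.00228947 + 3·2.05e-05 = 0.4396 ms.

0.4396 ms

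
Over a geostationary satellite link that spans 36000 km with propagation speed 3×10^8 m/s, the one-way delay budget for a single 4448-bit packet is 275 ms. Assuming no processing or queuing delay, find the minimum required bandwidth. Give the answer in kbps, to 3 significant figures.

28.7 kbps

Propagation delay = 36000000 / 300000000 = 120 ms.
Transmission budget = 275 − 120 = 155 ms.
R ≥ L / t_tx = 4448 bits / 0.155 s = 28.7 kbps.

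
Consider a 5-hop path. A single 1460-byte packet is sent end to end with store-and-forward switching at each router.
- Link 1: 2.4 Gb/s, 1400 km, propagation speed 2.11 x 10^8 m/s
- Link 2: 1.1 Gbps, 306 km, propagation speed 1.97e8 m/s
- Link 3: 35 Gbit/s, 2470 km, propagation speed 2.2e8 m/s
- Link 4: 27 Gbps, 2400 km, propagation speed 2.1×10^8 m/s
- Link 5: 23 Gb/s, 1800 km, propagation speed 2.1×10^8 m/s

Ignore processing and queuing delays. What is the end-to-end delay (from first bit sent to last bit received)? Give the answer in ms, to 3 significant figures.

L = 1460 × 8 = 11680 bits.
Transmission delays (L/R per hop): 0.00486667, 0.0106182, 0.000333714, 0.000432593, 0.000507826 ms; sum = 0.016759 ms.
Propagation delays (d/s per hop): 6.63507, 1.5533, 11.2273, 11.4286, 8.57143 ms; sum = 39.4156 ms.
End-to-end = 39.4 ms.

39.4 ms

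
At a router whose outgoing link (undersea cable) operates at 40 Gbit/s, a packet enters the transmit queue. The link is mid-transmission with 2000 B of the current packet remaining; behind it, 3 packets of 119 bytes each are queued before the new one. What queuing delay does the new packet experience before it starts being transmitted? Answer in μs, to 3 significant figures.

Each queued packet: L/R = 952/40000000000 = 0.0238 μs.
3 queued → 0.0714 μs.
Plus remaining 16000 bits of current packet: 0.4 μs.
Queuing delay = 0.471 μs.

0.471 μs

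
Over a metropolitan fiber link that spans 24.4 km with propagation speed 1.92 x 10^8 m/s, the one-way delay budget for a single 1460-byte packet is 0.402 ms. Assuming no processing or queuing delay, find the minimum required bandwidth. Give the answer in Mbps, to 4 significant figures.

42.49 Mbps

L = 11680 bits.
Propagation delay = 24400 / 192000000 = 0.127083 ms.
Transmission budget = 0.402 − 0.127083 = 0.274917 ms.
R ≥ L / t_tx = 11680 bits / 0.000274917 s = 42.49 Mbps.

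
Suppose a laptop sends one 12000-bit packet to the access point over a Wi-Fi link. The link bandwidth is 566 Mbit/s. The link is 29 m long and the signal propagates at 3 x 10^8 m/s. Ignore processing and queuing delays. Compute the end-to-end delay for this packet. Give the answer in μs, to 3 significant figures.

21.3 μs

Transmission delay = L/R = 12000 / 566000000 = 21.2014 μs.
Propagation delay = d/s = 29 m / 300000000 m/s = 0.0966667 μs.
Total = 21.3 μs.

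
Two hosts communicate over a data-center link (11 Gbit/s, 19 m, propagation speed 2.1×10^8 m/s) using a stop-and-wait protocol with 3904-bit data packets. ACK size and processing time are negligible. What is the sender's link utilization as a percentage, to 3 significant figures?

66.2 %

t_tx = L/R = 3904/11000000000 = 3.54909e-07 s.
t_prop = 19/210000000 = 9.04762e-08 s; RTT = 1.80952e-07 s.
Cycle = t_tx + RTT = 5.35861e-07 s.
Utilization = t_tx / cycle = 3.54909e-07/5.35861e-07 = 66.2 %.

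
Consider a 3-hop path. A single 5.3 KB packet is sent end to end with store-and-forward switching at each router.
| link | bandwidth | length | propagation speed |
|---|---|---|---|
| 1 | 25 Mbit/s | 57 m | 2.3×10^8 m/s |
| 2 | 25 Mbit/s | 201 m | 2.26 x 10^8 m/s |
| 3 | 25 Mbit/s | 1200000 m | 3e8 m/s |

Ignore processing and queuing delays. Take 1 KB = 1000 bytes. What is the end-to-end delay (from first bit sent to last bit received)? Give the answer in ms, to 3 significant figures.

L = 42400 bits.
Transmission delay per hop = L/R = 42400/25000000 = 1.696 ms; 3 hops → 5.088 ms.
Propagation delays (d/s per hop): 0.000247826, 0.000889381, 4 ms; sum = 4.00114 ms.
End-to-end = 9.09 ms.

9.09 ms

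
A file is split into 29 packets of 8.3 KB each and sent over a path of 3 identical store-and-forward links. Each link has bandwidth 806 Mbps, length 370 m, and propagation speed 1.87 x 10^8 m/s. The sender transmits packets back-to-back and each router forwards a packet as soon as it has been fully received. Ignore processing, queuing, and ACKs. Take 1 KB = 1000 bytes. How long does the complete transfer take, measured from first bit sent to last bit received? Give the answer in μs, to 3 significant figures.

2560 μs

Per-hop transmission t_tx = L/R = 66400/806000000 = 82.3821 μs.
Per-hop propagation t_prop = 370/187000000 = 1.97861 μs.
Pipeline fill: first packet needs 3·t_tx to clear all hops; remaining 28 packets each add one t_tx.
Total = (3+29-1)·t_tx + 3·t_prop = 31·82.3821 + 3·1.97861 = 2560 μs.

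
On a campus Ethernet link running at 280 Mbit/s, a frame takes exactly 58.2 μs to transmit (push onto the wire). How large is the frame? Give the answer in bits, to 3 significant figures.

L = R × t_tx = 280000000 b/s × 5.82e-05 s = 16296 bits.

16300 bits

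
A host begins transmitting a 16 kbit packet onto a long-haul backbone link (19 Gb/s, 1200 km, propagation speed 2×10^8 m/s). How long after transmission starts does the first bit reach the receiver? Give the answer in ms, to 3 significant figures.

6.00 ms

First bit experiences only propagation delay: d/s = 1200000/200000000 = 6.00 ms.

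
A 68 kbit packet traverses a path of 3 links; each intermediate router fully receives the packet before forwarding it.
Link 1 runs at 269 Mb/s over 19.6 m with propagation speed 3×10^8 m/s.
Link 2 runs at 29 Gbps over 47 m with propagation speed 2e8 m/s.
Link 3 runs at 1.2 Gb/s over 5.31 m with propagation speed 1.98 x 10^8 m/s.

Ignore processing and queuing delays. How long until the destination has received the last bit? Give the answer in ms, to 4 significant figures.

L = 68000 bits.
Transmission delays (L/R per hop): 0.252788, 0.00234483, 0.0566667 ms; sum = 0.3118 ms.
Propagation delays (d/s per hop): 6.53333e-05, 0.000235, 2.68182e-05 ms; sum = 0.000327152 ms.
End-to-end = 0.3121 ms.

0.3121 ms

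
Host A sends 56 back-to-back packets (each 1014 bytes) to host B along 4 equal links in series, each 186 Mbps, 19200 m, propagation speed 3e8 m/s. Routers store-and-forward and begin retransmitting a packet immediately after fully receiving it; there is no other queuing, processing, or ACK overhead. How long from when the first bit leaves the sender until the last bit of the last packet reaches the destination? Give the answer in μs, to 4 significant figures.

2829 μs

Per-hop transmission t_tx = L/R = 8112/186000000 = 43.6129 μs.
Per-hop propagation t_prop = 19200/300000000 = 64 μs.
Pipeline fill: first packet needs 4·t_tx to clear all hops; remaining 55 packets each add one t_tx.
Total = (4+56-1)·t_tx + 4·t_prop = 59·43.6129 + 4·64 = 2829 μs.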